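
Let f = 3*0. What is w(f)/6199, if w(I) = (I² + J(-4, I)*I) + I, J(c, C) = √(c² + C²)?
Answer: 0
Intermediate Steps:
f = 0
J(c, C) = √(C² + c²)
w(I) = I + I² + I*√(16 + I²) (w(I) = (I² + √(I² + (-4)²)*I) + I = (I² + √(I² + 16)*I) + I = (I² + √(16 + I²)*I) + I = (I² + I*√(16 + I²)) + I = I + I² + I*√(16 + I²))
w(f)/6199 = (0*(1 + 0 + √(16 + 0²)))/6199 = (0*(1 + 0 + √(16 + 0)))*(1/6199) = (0*(1 + 0 + √16))*(1/6199) = (0*(1 + 0 + 4))*(1/6199) = (0*5)*(1/6199) = 0*(1/6199) = 0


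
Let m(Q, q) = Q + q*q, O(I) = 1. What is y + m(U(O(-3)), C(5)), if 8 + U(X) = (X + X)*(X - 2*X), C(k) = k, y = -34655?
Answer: -34640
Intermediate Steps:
U(X) = -8 - 2*X**2 (U(X) = -8 + (X + X)*(X - 2*X) = -8 + (2*X)*(-X) = -8 - 2*X**2)
m(Q, q) = Q + q**2
y + m(U(O(-3)), C(5)) = -34655 + ((-8 - 2*1**2) + 5**2) = -34655 + ((-8 - 2*1) + 25) = -34655 + ((-8 - 2) + 25) = -34655 + (-10 + 25) = -34655 + 15 = -34640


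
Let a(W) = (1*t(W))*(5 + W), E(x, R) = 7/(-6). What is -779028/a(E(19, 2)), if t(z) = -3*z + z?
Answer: -14022504/161 ≈ -87096.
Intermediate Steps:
E(x, R) = -7/6 (E(x, R) = 7*(-⅙) = -7/6)
t(z) = -2*z
a(W) = -2*W*(5 + W) (a(W) = (1*(-2*W))*(5 + W) = (-2*W)*(5 + W) = -2*W*(5 + W))
-779028/a(E(19, 2)) = -779028*3/(7*(5 - 7/6)) = -779028/((-2*(-7/6)*23/6)) = -779028/161/18 = -779028*18/161 = -14022504/161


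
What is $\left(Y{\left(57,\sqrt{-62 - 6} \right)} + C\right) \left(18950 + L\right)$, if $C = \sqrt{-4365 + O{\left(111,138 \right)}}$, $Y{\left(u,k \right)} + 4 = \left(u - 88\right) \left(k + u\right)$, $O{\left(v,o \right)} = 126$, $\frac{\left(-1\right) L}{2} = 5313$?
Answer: $-14741804 - 516088 i \sqrt{17} + 24972 i \sqrt{471} \approx -1.4742 \cdot 10^{7} - 1.5859 \cdot 10^{6} i$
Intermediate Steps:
$L = -10626$ ($L = \left(-2\right) 5313 = -10626$)
$Y{\left(u,k \right)} = -4 + \left(-88 + u\right) \left(k + u\right)$ ($Y{\left(u,k \right)} = -4 + \left(u - 88\right) \left(k + u\right) = -4 + \left(-88 + u\right) \left(k + u\right)$)
$C = 3 i \sqrt{471}$ ($C = \sqrt{-4365 + 126} = \sqrt{-4239} = 3 i \sqrt{471} \approx 65.108 i$)
$\left(Y{\left(57,\sqrt{-62 - 6} \right)} + C\right) \left(18950 + L\right) = \left(\left(-4 + 57^{2} - 88 \sqrt{-62 - 6} - 5016 + \sqrt{-62 - 6} \cdot 57\right) + 3 i \sqrt{471}\right) \left(18950 - 10626\right) = \left(\left(-4 + 3249 - 88 \sqrt{-68} - 5016 + \sqrt{-68} \cdot 57\right) + 3 i \sqrt{471}\right) 8324 = \left(\left(-4 + 3249 - 88 \cdot 2 i \sqrt{17} - 5016 + 2 i \sqrt{17} \cdot 57\right) + 3 i \sqrt{471}\right) 8324 = \left(\left(-4 + 3249 - 176 i \sqrt{17} - 5016 + 114 i \sqrt{17}\right) + 3 i \sqrt{471}\right) 8324 = \left(\left(-1771 - 62 i \sqrt{17}\right) + 3 i \sqrt{471}\right) 8324 = \left(-1771 - 62 i \sqrt{17} + 3 i \sqrt{471}\right) 8324 = -14741804 - 516088 i \sqrt{17} + 24972 i \sqrt{471}$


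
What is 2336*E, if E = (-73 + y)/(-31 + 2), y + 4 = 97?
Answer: -46720/29 ≈ -1611.0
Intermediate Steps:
y = 93 (y = -4 + 97 = 93)
E = -20/29 (E = (-73 + 93)/(-31 + 2) = 20/(-29) = 20*(-1/29) = -20/29 ≈ -0.68966)
2336*E = 2336*(-20/29) = -46720/29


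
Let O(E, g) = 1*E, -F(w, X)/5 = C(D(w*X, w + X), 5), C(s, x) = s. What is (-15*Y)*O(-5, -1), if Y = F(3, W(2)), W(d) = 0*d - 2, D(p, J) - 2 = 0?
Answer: -750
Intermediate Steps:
D(p, J) = 2 (D(p, J) = 2 + 0 = 2)
W(d) = -2 (W(d) = 0 - 2 = -2)
F(w, X) = -10 (F(w, X) = -5*2 = -10)
O(E, g) = E
Y = -10
(-15*Y)*O(-5, -1) = -15*(-10)*(-5) = 150*(-5) = -750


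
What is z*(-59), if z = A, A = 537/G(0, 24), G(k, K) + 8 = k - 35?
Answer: 31683/43 ≈ 736.81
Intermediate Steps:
G(k, K) = -43 + k (G(k, K) = -8 + (k - 35) = -8 + (-35 + k) = -43 + k)
A = -537/43 (A = 537/(-43 + 0) = 537/(-43) = 537*(-1/43) = -537/43 ≈ -12.488)
z = -537/43 ≈ -12.488
z*(-59) = -537/43*(-59) = 31683/43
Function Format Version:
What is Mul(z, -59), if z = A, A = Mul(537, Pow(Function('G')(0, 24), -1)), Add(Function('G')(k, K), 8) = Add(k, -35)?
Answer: Rational(31683, 43) ≈ 736.81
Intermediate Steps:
Function('G')(k, K) = Add(-43, k) (Function('G')(k, K) = Add(-8, Add(k, -35)) = Add(-8, Add(-35, k)) = Add(-43, k))
A = Rational(-537, 43) (A = Mul(537, Pow(Add(-43, 0), -1)) = Mul(537, Pow(-43, -1)) = Mul(537, Rational(-1, 43)) = Rational(-537, 43) ≈ -12.488)
z = Rational(-537, 43) ≈ -12.488
Mul(z, -59) = Mul(Rational(-537, 43), -59) = Rational(31683, 43)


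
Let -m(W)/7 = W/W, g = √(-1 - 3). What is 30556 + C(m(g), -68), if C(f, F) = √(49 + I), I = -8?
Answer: 30556 + √41 ≈ 30562.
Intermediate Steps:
g = 2*I (g = √(-4) = 2*I ≈ 2.0*I)
m(W) = -7 (m(W) = -7*W/W = -7*1 = -7)
C(f, F) = √41 (C(f, F) = √(49 - 8) = √41)
30556 + C(m(g), -68) = 30556 + √41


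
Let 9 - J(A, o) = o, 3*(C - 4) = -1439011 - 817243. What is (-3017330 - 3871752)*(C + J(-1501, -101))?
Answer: 15541162752784/3 ≈ 5.1804e+12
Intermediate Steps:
C = -2256242/3 (C = 4 + (-1439011 - 817243)/3 = 4 + (⅓)*(-2256254) = 4 - 2256254/3 = -2256242/3 ≈ -7.5208e+5)
J(A, o) = 9 - o
(-3017330 - 3871752)*(C + J(-1501, -101)) = (-3017330 - 3871752)*(-2256242/3 + (9 - 1*(-101))) = -6889082*(-2256242/3 + (9 + 101)) = -6889082*(-2256242/3 + 110) = -6889082*(-2255912/3) = 15541162752784/3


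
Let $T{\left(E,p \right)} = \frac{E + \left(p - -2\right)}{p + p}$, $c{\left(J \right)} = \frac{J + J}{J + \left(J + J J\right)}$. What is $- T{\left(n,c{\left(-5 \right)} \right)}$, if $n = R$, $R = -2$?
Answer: $- \frac{1}{2} \approx -0.5$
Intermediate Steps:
$n = -2$
$c{\left(J \right)} = \frac{2 J}{J^{2} + 2 J}$ ($c{\left(J \right)} = \frac{2 J}{J + \left(J + J^{2}\right)} = \frac{2 J}{J^{2} + 2 J}$)
$T{\left(E,p \right)} = \frac{2 + E + p}{2 p}$ ($T{\left(E,p \right)} = \frac{E + \left(p + 2\right)}{2 p} = \left(E + \left(2 + p\right)\right) \frac{1}{2 p} = \left(2 + E + p\right) \frac{1}{2 p} = \frac{2 + E + p}{2 p}$)
$- T{\left(n,c{\left(-5 \right)} \right)} = - \frac{2 - 2 + \frac{2}{2 - 5}}{2 \frac{2}{2 - 5}} = - \frac{2 - 2 + \frac{2}{-3}}{2 \frac{2}{-3}} = - \frac{2 - 2 + 2 \left(- \frac{1}{3}\right)}{2 \cdot 2 \left(- \frac{1}{3}\right)} = - \frac{2 - 2 - \frac{2}{3}}{2 \left(- \frac{2}{3}\right)} = - \frac{\left(-3\right) \left(-2\right)}{2 \cdot 2 \cdot 3} = \left(-1\right) \frac{1}{2} = - \frac{1}{2}$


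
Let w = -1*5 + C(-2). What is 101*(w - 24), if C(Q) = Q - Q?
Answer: -2929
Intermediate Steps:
C(Q) = 0
w = -5 (w = -1*5 + 0 = -5 + 0 = -5)
101*(w - 24) = 101*(-5 - 24) = 101*(-29) = -2929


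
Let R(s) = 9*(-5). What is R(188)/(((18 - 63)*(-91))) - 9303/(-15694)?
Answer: 118697/204022 ≈ 0.58179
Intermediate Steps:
R(s) = -45
R(188)/(((18 - 63)*(-91))) - 9303/(-15694) = -45*(-1/(91*(18 - 63))) - 9303/(-15694) = -45/((-45*(-91))) - 9303*(-1/15694) = -45/4095 + 1329/2242 = -45*1/4095 + 1329/2242 = -1/91 + 1329/2242 = 118697/204022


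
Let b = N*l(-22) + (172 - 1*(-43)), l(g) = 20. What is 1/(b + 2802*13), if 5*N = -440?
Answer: 1/34881 ≈ 2.8669e-5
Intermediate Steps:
N = -88 (N = (⅕)*(-440) = -88)
b = -1545 (b = -88*20 + (172 - 1*(-43)) = -1760 + (172 + 43) = -1760 + 215 = -1545)
1/(b + 2802*13) = 1/(-1545 + 2802*13) = 1/(-1545 + 36426) = 1/34881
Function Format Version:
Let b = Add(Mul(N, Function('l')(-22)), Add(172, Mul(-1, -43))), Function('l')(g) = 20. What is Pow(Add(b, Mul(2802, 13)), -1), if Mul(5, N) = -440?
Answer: Rational(1, 34881) ≈ 2.8669e-5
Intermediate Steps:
N = -88 (N = Mul(Rational(1, 5), -440) = -88)
b = -1545 (b = Add(Mul(-88, 20), Add(172, Mul(-1, -43))) = Add(-1760, Add(172, 43)) = Add(-1760, 215) = -1545)
Pow(Add(b, Mul(2802, 13)), -1) = Pow(Add(-1545, Mul(2802, 13)), -1) = Pow(Add(-1545, 36426), -1) = Pow(34881, -1) = Rational(1, 34881)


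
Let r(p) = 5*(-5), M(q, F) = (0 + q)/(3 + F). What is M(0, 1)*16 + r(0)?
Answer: -25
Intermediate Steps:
M(q, F) = q/(3 + F)
r(p) = -25
M(0, 1)*16 + r(0) = (0/(3 + 1))*16 - 25 = (0/4)*16 - 25 = (0*(¼))*16 - 25 = 0*16 - 25 = 0 - 25 = -25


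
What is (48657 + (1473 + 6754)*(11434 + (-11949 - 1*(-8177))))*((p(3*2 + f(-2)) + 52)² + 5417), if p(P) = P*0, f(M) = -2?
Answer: 512304603651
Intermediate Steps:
p(P) = 0
(48657 + (1473 + 6754)*(11434 + (-11949 - 1*(-8177))))*((p(3*2 + f(-2)) + 52)² + 5417) = (48657 + (1473 + 6754)*(11434 + (-11949 - 1*(-8177))))*((0 + 52)² + 5417) = (48657 + 8227*(11434 + (-11949 + 8177)))*(52² + 5417) = (48657 + 8227*(11434 - 3772))*(2704 + 5417) = (48657 + 8227*7662)*8121 = (48657 + 63035274)*8121 = 63083931*8121 = 512304603651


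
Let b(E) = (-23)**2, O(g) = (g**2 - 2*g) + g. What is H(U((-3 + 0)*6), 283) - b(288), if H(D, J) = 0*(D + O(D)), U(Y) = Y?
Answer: -529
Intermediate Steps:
O(g) = g**2 - g
b(E) = 529
H(D, J) = 0 (H(D, J) = 0*(D + D*(-1 + D)) = 0)
H(U((-3 + 0)*6), 283) - b(288) = 0 - 1*529 = 0 - 529 = -529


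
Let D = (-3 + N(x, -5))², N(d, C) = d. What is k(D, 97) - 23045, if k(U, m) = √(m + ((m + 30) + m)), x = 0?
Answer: -23045 + √321 ≈ -23027.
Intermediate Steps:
D = 9 (D = (-3 + 0)² = (-3)² = 9)
k(U, m) = √(30 + 3*m) (k(U, m) = √(m + ((30 + m) + m)) = √(m + (30 + 2*m)) = √(30 + 3*m))
k(D, 97) - 23045 = √(30 + 3*97) - 23045 = √(30 + 291) - 23045 = √321 - 23045 = -23045 + √321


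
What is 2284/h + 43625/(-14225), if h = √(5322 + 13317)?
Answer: -1745/569 + 2284*√2071/6213 ≈ 13.663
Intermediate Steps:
h = 3*√2071 (h = √18639 = 3*√2071 ≈ 136.52)
2284/h + 43625/(-14225) = 2284/((3*√2071)) + 43625/(-14225) = 2284*(√2071/6213) + 43625*(-1/14225) = 2284*√2071/6213 - 1745/569 = -1745/569 + 2284*√2071/6213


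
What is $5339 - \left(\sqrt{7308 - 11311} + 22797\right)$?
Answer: $-17458 - i \sqrt{4003} \approx -17458.0 - 63.269 i$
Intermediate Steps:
$5339 - \left(\sqrt{7308 - 11311} + 22797\right) = 5339 - \left(\sqrt{-4003} + 22797\right) = 5339 - \left(i \sqrt{4003} + 22797\right) = 5339 - \left(22797 + i \sqrt{4003}\right) = -17458 - i \sqrt{4003}$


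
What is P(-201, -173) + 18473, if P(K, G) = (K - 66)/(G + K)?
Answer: 6909169/374 ≈ 18474.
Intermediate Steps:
P(K, G) = (-66 + K)/(G + K)
P(-201, -173) + 18473 = (-66 - 201)/(-173 - 201) + 18473 = -267/(-374) + 18473 = -1/374*(-267) + 18473 = 267/374 + 18473 = 6909169/374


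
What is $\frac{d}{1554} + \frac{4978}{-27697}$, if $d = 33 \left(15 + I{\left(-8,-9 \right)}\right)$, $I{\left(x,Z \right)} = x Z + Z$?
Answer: $\frac{10592711}{7173523} \approx 1.4766$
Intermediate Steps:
$I{\left(x,Z \right)} = Z + Z x$ ($I{\left(x,Z \right)} = Z x + Z = Z + Z x$)
$d = 2574$ ($d = 33 \left(15 - 9 \left(1 - 8\right)\right) = 33 \left(15 - -63\right) = 33 \left(15 + 63\right) = 33 \cdot 78 = 2574$)
$\frac{d}{1554} + \frac{4978}{-27697} = \frac{2574}{1554} + \frac{4978}{-27697} = 2574 \cdot \frac{1}{1554} + 4978 \left(- \frac{1}{27697}\right) = \frac{429}{259} - \frac{4978}{27697} = \frac{10592711}{7173523}$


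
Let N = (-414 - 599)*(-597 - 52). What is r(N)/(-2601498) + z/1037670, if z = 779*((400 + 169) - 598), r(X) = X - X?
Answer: -22591/1037670 ≈ -0.021771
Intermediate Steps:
N = 657437 (N = -1013*(-649) = 657437)
r(X) = 0
z = -22591 (z = 779*(569 - 598) = 779*(-29) = -22591)
r(N)/(-2601498) + z/1037670 = 0/(-2601498) - 22591/1037670 = 0*(-1/2601498) - 22591*1/1037670 = 0 - 22591/1037670 = -22591/1037670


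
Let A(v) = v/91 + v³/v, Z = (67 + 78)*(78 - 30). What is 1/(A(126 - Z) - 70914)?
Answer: 91/4243563588 ≈ 2.1444e-8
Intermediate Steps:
Z = 6960 (Z = 145*48 = 6960)
A(v) = v² + v/91 (A(v) = v*(1/91) + v² = v/91 + v² = v² + v/91)
1/(A(126 - Z) - 70914) = 1/((126 - 1*6960)*(1/91 + (126 - 1*6960)) - 70914) = 1/((126 - 6960)*(1/91 + (126 - 6960)) - 70914) = 1/(-6834*(1/91 - 6834) - 70914) = 1/(-6834*(-621893/91) - 70914) = 1/(4250016762/91 - 70914) = 1/(4243563588/91) = 91/4243563588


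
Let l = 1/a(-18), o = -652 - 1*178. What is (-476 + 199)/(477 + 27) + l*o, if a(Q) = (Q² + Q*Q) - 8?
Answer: -7445/4032 ≈ -1.8465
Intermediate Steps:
a(Q) = -8 + 2*Q² (a(Q) = (Q² + Q²) - 8 = 2*Q² - 8 = -8 + 2*Q²)
o = -830 (o = -652 - 178 = -830)
l = 1/640 (l = 1/(-8 + 2*(-18)²) = 1/(-8 + 2*324) = 1/(-8 + 648) = 1/640 ≈ 0.0015625)
(-476 + 199)/(477 + 27) + l*o = (-476 + 199)/(477 + 27) + (1/640)*(-830) = -277/504 - 83/64 = -7445/4032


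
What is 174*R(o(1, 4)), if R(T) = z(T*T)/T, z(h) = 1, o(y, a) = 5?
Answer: 174/5 ≈ 34.800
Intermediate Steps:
R(T) = 1/T
174*R(o(1, 4)) = 174/5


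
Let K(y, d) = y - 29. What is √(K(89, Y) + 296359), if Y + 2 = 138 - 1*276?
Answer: √296419 ≈ 544.44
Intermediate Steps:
Y = -140 (Y = -2 + (138 - 1*276) = -2 + (138 - 276) = -2 - 138 = -140)
K(y, d) = -29 + y
√(K(89, Y) + 296359) = √((-29 + 89) + 296359) = √(60 + 296359) = √296419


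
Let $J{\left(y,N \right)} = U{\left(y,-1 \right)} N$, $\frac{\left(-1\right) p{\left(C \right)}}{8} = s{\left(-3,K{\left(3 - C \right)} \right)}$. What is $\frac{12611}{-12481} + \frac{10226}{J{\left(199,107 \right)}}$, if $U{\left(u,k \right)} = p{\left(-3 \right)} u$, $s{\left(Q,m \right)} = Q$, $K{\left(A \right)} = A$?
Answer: $- \frac{3158496923}{3189095196} \approx -0.99041$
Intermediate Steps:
$p{\left(C \right)} = 24$ ($p{\left(C \right)} = \left(-8\right) \left(-3\right) = 24$)
$U{\left(u,k \right)} = 24 u$
$J{\left(y,N \right)} = 24 N y$ ($J{\left(y,N \right)} = 24 y N = 24 N y$)
$\frac{12611}{-12481} + \frac{10226}{J{\left(199,107 \right)}} = \frac{12611}{-12481} + \frac{10226}{24 \cdot 107 \cdot 199} = 12611 \left(- \frac{1}{12481}\right) + \frac{10226}{511032} = - \frac{12611}{12481} + 10226 \cdot \frac{1}{511032} = - \frac{12611}{12481} + \frac{5113}{255516} = - \frac{3158496923}{3189095196}$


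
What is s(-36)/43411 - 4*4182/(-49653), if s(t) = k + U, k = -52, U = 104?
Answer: 242920388/718495461 ≈ 0.33810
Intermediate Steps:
s(t) = 52 (s(t) = -52 + 104 = 52)
s(-36)/43411 - 4*4182/(-49653) = 52/43411 - 4*4182/(-49653) = 52*(1/43411) - 16728*(-1/49653) = 52/43411 + 5576/16551 = 242920388/718495461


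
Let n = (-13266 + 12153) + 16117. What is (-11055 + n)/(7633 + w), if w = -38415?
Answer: -3949/30782 ≈ -0.12829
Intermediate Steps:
n = 15004 (n = -1113 + 16117 = 15004)
(-11055 + n)/(7633 + w) = (-11055 + 15004)/(7633 - 38415) = 3949/(-30782) = 3949*(-1/30782) = -3949/30782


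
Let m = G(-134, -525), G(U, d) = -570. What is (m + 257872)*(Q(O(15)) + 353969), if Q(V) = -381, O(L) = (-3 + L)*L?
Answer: 90978899576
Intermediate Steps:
O(L) = L*(-3 + L)
m = -570
(m + 257872)*(Q(O(15)) + 353969) = (-570 + 257872)*(-381 + 353969) = 257302*353588 = 90978899576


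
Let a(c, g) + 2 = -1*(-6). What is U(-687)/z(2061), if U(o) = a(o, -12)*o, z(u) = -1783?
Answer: 2748/1783 ≈ 1.5412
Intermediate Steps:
a(c, g) = 4 (a(c, g) = -2 - 1*(-6) = -2 + 6 = 4)
U(o) = 4*o
U(-687)/z(2061) = (4*(-687))/(-1783) = -2748*(-1/1783) = 2748/1783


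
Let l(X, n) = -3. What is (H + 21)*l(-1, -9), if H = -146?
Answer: 375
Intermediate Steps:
(H + 21)*l(-1, -9) = (-146 + 21)*(-3) = -125*(-3) = 375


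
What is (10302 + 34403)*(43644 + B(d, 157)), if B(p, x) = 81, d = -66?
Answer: 1954726125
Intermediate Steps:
(10302 + 34403)*(43644 + B(d, 157)) = (10302 + 34403)*(43644 + 81) = 44705*43725 = 1954726125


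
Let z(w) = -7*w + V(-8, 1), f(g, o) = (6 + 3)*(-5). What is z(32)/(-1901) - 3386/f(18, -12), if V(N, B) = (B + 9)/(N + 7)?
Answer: 6447316/85545 ≈ 75.368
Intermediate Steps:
f(g, o) = -45 (f(g, o) = 9*(-5) = -45)
V(N, B) = (9 + B)/(7 + N)
z(w) = -10 - 7*w (z(w) = -7*w + (9 + 1)/(7 - 8) = -7*w + 10/(-1) = -7*w - 1*10 = -7*w - 10 = -10 - 7*w)
z(32)/(-1901) - 3386/f(18, -12) = (-10 - 7*32)/(-1901) - 3386/(-45) = (-10 - 224)*(-1/1901) - 3386*(-1/45) = -234*(-1/1901) + 3386/45 = 234/1901 + 3386/45 = 6447316/85545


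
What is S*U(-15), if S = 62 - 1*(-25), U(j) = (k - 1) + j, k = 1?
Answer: -1305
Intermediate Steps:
U(j) = j (U(j) = (1 - 1) + j = 0 + j = j)
S = 87 (S = 62 + 25 = 87)
S*U(-15) = 87*(-15) = -1305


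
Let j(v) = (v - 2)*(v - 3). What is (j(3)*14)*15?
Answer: 0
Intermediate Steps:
j(v) = (-3 + v)*(-2 + v) (j(v) = (-2 + v)*(-3 + v) = (-3 + v)*(-2 + v))
(j(3)*14)*15 = ((6 + 3² - 5*3)*14)*15 = ((6 + 9 - 15)*14)*15 = (0*14)*15 = 0*15 = 0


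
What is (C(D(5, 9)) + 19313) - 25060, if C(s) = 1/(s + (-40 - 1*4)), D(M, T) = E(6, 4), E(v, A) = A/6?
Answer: -747113/130 ≈ -5747.0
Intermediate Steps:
E(v, A) = A/6 (E(v, A) = A*(1/6) = A/6)
D(M, T) = 2/3 (D(M, T) = (1/6)*4 = 2/3)
C(s) = 1/(-44 + s) (C(s) = 1/(s + (-40 - 4)) = 1/(s - 44) = 1/(-44 + s))
(C(D(5, 9)) + 19313) - 25060 = (1/(-44 + 2/3) + 19313) - 25060 = (1/(-130/3) + 19313) - 25060 = (-3/130 + 19313) - 25060 = 2510687/130 - 25060 = -747113/130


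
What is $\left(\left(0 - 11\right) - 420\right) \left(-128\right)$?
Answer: $55168$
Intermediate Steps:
$\left(\left(0 - 11\right) - 420\right) \left(-128\right) = \left(-11 - 420\right) \left(-128\right) = \left(-431\right) \left(-128\right) = 55168$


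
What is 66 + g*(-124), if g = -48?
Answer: 6018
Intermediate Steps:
66 + g*(-124) = 66 - 48*(-124) = 66 + 5952 = 6018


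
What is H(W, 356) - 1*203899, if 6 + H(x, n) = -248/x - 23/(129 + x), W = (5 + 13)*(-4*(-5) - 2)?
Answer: -2493972038/12231 ≈ -2.0391e+5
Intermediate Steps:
W = 324 (W = 18*(20 - 2) = 18*18 = 324)
H(x, n) = -6 - 248/x - 23/(129 + x) (H(x, n) = -6 + (-248/x - 23/(129 + x)) = -6 - 248/x - 23/(129 + x))
H(W, 356) - 1*203899 = (-31992 - 1045*324 - 6*324²)/(324*(129 + 324)) - 1*203899 = (1/324)*(-31992 - 338580 - 6*104976)/453 - 203899 = (1/324)*(1/453)*(-31992 - 338580 - 629856) - 203899 = (1/324)*(1/453)*(-1000428) - 203899 = -83369/12231 - 203899 = -2493972038/12231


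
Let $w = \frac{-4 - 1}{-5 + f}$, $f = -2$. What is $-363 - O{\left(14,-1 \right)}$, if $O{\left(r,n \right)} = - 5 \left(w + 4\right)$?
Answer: $- \frac{2376}{7} \approx -339.43$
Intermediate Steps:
$w = \frac{5}{7}$ ($w = \frac{-4 - 1}{-5 - 2} = - \frac{5}{-7} = \left(-5\right) \left(- \frac{1}{7}\right) = \frac{5}{7} \approx 0.71429$)
$O{\left(r,n \right)} = - \frac{165}{7}$ ($O{\left(r,n \right)} = - 5 \left(\frac{5}{7} + 4\right) = \left(-5\right) \frac{33}{7} = - \frac{165}{7}$)
$-363 - O{\left(14,-1 \right)} = -363 - - \frac{165}{7} = -363 + \frac{165}{7} = - \frac{2376}{7}$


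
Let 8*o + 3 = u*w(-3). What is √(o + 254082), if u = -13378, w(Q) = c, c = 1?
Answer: 185*√118/4 ≈ 502.40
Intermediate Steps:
w(Q) = 1
o = -13381/8 (o = -3/8 + (-13378*1)/8 = -3/8 + (⅛)*(-13378) = -3/8 - 6689/4 = -13381/8 ≈ -1672.6)
√(o + 254082) = √(-13381/8 + 254082) = √(2019275/8) = 185*√118/4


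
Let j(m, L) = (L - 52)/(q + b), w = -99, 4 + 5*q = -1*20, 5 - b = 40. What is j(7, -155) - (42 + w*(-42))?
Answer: -834765/199 ≈ -4194.8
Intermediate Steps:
b = -35 (b = 5 - 1*40 = 5 - 40 = -35)
q = -24/5 (q = -⅘ + (-1*20)/5 = -⅘ + (⅕)*(-20) = -⅘ - 4 = -24/5 ≈ -4.8000)
j(m, L) = 260/199 - 5*L/199 (j(m, L) = (L - 52)/(-24/5 - 35) = (-52 + L)/(-199/5) = (-52 + L)*(-5/199) = 260/199 - 5*L/199)
j(7, -155) - (42 + w*(-42)) = (260/199 - 5/199*(-155)) - (42 - 99*(-42)) = (260/199 + 775/199) - (42 + 4158) = 1035/199 - 1*4200 = 1035/199 - 4200 = -834765/199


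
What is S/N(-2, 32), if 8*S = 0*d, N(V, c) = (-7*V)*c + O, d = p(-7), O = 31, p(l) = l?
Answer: 0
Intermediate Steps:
d = -7
N(V, c) = 31 - 7*V*c (N(V, c) = (-7*V)*c + 31 = -7*V*c + 31 = 31 - 7*V*c)
S = 0 (S = (0*(-7))/8 = (⅛)*0 = 0)
S/N(-2, 32) = 0/(31 - 7*(-2)*32) = 0/(31 + 448) = 0/479 = 0*(1/479) = 0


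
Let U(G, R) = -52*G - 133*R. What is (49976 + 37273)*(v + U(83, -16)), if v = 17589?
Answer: 1343721849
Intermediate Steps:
U(G, R) = -133*R - 52*G
(49976 + 37273)*(v + U(83, -16)) = (49976 + 37273)*(17589 + (-133*(-16) - 52*83)) = 87249*(17589 + (2128 - 4316)) = 87249*(17589 - 2188) = 87249*15401 = 1343721849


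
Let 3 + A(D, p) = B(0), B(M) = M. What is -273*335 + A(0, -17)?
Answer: -91458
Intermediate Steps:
A(D, p) = -3 (A(D, p) = -3 + 0 = -3)
-273*335 + A(0, -17) = -273*335 - 3 = -91455 - 3 = -91458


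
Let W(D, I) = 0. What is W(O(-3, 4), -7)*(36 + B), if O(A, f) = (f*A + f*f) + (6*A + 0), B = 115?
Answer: 0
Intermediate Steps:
O(A, f) = f² + 6*A + A*f (O(A, f) = (A*f + f²) + 6*A = (f² + A*f) + 6*A = f² + 6*A + A*f)
W(O(-3, 4), -7)*(36 + B) = 0*(36 + 115) = 0*151 = 0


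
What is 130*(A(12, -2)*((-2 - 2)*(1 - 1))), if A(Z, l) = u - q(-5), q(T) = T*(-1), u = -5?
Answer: 0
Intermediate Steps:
q(T) = -T
A(Z, l) = -10 (A(Z, l) = -5 - (-1)*(-5) = -5 - 1*5 = -5 - 5 = -10)
130*(A(12, -2)*((-2 - 2)*(1 - 1))) = 130*(-10*(-2 - 2)*(1 - 1)) = 130*(-(-40)*0) = 130*(-10*0) = 130*0 = 0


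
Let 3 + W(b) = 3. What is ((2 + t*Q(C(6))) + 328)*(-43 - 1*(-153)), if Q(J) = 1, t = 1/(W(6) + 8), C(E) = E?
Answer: 145255/4 ≈ 36314.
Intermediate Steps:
W(b) = 0 (W(b) = -3 + 3 = 0)
t = ⅛ (t = 1/(0 + 8) = 1/8 = ⅛ ≈ 0.12500)
((2 + t*Q(C(6))) + 328)*(-43 - 1*(-153)) = ((2 + (⅛)*1) + 328)*(-43 - 1*(-153)) = ((2 + ⅛) + 328)*(-43 + 153) = (17/8 + 328)*110 = (2641/8)*110 = 145255/4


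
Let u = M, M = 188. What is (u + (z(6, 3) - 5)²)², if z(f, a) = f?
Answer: 35721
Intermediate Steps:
u = 188
(u + (z(6, 3) - 5)²)² = (188 + (6 - 5)²)² = (188 + 1²)² = (188 + 1)² = 189² = 35721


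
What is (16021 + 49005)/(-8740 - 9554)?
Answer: -32513/9147 ≈ -3.5545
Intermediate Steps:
(16021 + 49005)/(-8740 - 9554) = 65026/(-18294) = 65026*(-1/18294) = -32513/9147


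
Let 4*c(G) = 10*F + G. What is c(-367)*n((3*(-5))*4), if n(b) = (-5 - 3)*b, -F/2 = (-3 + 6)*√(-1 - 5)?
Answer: -44040 - 7200*I*√6 ≈ -44040.0 - 17636.0*I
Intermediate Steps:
F = -6*I*√6 (F = -2*(-3 + 6)*√(-1 - 5) = -6*√(-6) = -6*I*√6 ≈ -14.697*I)
n(b) = -8*b
c(G) = G/4 - 15*I*√6 (c(G) = (10*(-6*I*√6) + G)/4 = (-60*I*√6 + G)/4 = (G - 60*I*√6)/4 = G/4 - 15*I*√6)
c(-367)*n((3*(-5))*4) = ((¼)*(-367) - 15*I*√6)*(-8*3*(-5)*4) = (-367/4 - 15*I*√6)*(-(-120)*4) = (-367/4 - 15*I*√6)*(-8*(-60)) = (-367/4 - 15*I*√6)*480 = -44040 - 7200*I*√6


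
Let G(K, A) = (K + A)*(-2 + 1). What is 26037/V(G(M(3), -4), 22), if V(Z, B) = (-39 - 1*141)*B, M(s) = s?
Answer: -263/40 ≈ -6.5750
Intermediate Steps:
G(K, A) = -A - K (G(K, A) = (A + K)*(-1) = -A - K)
V(Z, B) = -180*B (V(Z, B) = (-39 - 141)*B = -180*B)
26037/V(G(M(3), -4), 22) = 26037/((-180*22)) = 26037/(-3960) = 26037*(-1/3960) = -263/40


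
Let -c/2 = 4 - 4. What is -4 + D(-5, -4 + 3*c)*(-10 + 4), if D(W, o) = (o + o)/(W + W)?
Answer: -44/5 ≈ -8.8000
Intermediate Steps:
c = 0 (c = -2*(4 - 4) = -2*0 = 0)
D(W, o) = o/W (D(W, o) = (2*o)/((2*W)) = (2*o)*(1/(2*W)) = o/W)
-4 + D(-5, -4 + 3*c)*(-10 + 4) = -4 + ((-4 + 3*0)/(-5))*(-10 + 4) = -4 + ((-4 + 0)*(-1/5))*(-6) = -4 - 4*(-1/5)*(-6) = -4 + (4/5)*(-6) = -4 - 24/5 = -44/5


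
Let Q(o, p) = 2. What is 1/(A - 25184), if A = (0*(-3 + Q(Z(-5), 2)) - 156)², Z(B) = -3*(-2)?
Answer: -1/848 ≈ -0.0011792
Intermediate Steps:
Z(B) = 6
A = 24336 (A = (0*(-3 + 2) - 156)² = (0*(-1) - 156)² = (0 - 156)² = (-156)² = 24336)
1/(A - 25184) = 1/(24336 - 25184) = 1/(-848) = -1/848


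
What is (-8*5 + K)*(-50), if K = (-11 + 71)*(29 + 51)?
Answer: -238000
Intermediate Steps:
K = 4800 (K = 60*80 = 4800)
(-8*5 + K)*(-50) = (-8*5 + 4800)*(-50) = (-40 + 4800)*(-50) = 4760*(-50) = -238000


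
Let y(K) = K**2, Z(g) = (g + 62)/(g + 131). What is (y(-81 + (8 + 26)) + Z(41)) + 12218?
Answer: 2481547/172 ≈ 14428.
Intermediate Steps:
Z(g) = (62 + g)/(131 + g)
(y(-81 + (8 + 26)) + Z(41)) + 12218 = ((-81 + (8 + 26))**2 + (62 + 41)/(131 + 41)) + 12218 = ((-81 + 34)**2 + 103/172) + 12218 = ((-47)**2 + (1/172)*103) + 12218 = (2209 + 103/172) + 12218 = 380051/172 + 12218 = 2481547/172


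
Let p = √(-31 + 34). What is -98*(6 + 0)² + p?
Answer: -3528 + √3 ≈ -3526.3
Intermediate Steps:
p = √3 ≈ 1.7320
-98*(6 + 0)² + p = -98*(6 + 0)² + √3 = -98*6² + √3 = -98*36 + √3 = -3528 + √3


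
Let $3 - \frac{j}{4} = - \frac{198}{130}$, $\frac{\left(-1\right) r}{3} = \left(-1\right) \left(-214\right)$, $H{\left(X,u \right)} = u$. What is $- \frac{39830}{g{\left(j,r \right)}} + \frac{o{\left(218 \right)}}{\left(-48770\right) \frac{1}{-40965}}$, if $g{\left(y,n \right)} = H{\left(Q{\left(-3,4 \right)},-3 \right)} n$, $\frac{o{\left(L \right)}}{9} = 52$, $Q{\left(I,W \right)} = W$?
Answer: $\frac{1749101551}{4696551} \approx 372.42$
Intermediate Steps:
$o{\left(L \right)} = 468$ ($o{\left(L \right)} = 9 \cdot 52 = 468$)
$r = -642$ ($r = - 3 \left(\left(-1\right) \left(-214\right)\right) = \left(-3\right) 214 = -642$)
$j = \frac{1176}{65}$ ($j = 12 - 4 \left(- \frac{198}{130}\right) = 12 - 4 \left(\left(-198\right) \frac{1}{130}\right) = 12 - - \frac{396}{65} = 12 + \frac{396}{65} = \frac{1176}{65} \approx 18.092$)
$g{\left(y,n \right)} = - 3 n$
$- \frac{39830}{g{\left(j,r \right)}} + \frac{o{\left(218 \right)}}{\left(-48770\right) \frac{1}{-40965}} = - \frac{39830}{\left(-3\right) \left(-642\right)} + \frac{468}{\left(-48770\right) \frac{1}{-40965}} = - \frac{39830}{1926} + \frac{468}{\left(-48770\right) \left(- \frac{1}{40965}\right)} = \left(-39830\right) \frac{1}{1926} + \frac{468}{\frac{9754}{8193}} = - \frac{19915}{963} + 468 \cdot \frac{8193}{9754} = - \frac{19915}{963} + \frac{1917162}{4877} = \frac{1749101551}{4696551}$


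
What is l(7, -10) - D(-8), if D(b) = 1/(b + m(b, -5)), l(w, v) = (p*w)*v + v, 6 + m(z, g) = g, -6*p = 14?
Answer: 8743/57 ≈ 153.39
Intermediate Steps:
p = -7/3 (p = -1/6*14 = -7/3 ≈ -2.3333)
m(z, g) = -6 + g
l(w, v) = v - 7*v*w/3 (l(w, v) = (-7*w/3)*v + v = -7*v*w/3 + v = v - 7*v*w/3)
D(b) = 1/(-11 + b) (D(b) = 1/(b + (-6 - 5)) = 1/(b - 11) = 1/(-11 + b))
l(7, -10) - D(-8) = (1/3)*(-10)*(3 - 7*7) - 1/(-11 - 8) = (1/3)*(-10)*(3 - 49) - 1/(-19) = (1/3)*(-10)*(-46) - 1*(-1/19) = 460/3 + 1/19 = 8743/57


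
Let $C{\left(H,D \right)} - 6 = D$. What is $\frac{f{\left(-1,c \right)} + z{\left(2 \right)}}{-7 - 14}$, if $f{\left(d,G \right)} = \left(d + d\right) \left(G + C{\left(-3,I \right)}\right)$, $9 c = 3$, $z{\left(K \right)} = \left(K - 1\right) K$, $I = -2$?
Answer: $\frac{20}{63} \approx 0.31746$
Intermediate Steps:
$C{\left(H,D \right)} = 6 + D$
$z{\left(K \right)} = K \left(-1 + K\right)$ ($z{\left(K \right)} = \left(-1 + K\right) K = K \left(-1 + K\right)$)
$c = \frac{1}{3}$ ($c = \frac{1}{9} \cdot 3 = \frac{1}{3} \approx 0.33333$)
$f{\left(d,G \right)} = 2 d \left(4 + G\right)$ ($f{\left(d,G \right)} = \left(d + d\right) \left(G + \left(6 - 2\right)\right) = 2 d \left(G + 4\right) = 2 d \left(4 + G\right)$)
$\frac{f{\left(-1,c \right)} + z{\left(2 \right)}}{-7 - 14} = \frac{2 \left(-1\right) \left(4 + \frac{1}{3}\right) + 2 \left(-1 + 2\right)}{-7 - 14} = \frac{2 \left(-1\right) \frac{13}{3} + 2 \cdot 1}{-21} = - \frac{- \frac{26}{3} + 2}{21} = \left(- \frac{1}{21}\right) \left(- \frac{20}{3}\right) = \frac{20}{63}$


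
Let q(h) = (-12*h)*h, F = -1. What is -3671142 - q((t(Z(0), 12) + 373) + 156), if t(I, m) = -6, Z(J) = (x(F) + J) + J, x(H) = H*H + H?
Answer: -388794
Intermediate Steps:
x(H) = H + H² (x(H) = H² + H = H + H²)
Z(J) = 2*J (Z(J) = (-(1 - 1) + J) + J = (-1*0 + J) + J = (0 + J) + J = J + J = 2*J)
q(h) = -12*h²
-3671142 - q((t(Z(0), 12) + 373) + 156) = -3671142 - (-12)*((-6 + 373) + 156)² = -3671142 - (-12)*(367 + 156)² = -3671142 - (-12)*523² = -3671142 - (-12)*273529 = -3671142 - 1*(-3282348) = -3671142 + 3282348 = -388794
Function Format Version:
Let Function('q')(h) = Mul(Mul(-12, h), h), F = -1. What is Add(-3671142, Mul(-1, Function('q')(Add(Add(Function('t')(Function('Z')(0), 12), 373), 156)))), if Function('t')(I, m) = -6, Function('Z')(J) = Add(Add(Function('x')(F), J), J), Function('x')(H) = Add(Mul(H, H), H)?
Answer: -388794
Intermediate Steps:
Function('x')(H) = Add(H, Pow(H, 2)) (Function('x')(H) = Add(Pow(H, 2), H) = Add(H, Pow(H, 2)))
Function('Z')(J) = Mul(2, J) (Function('Z')(J) = Add(Add(Mul(-1, Add(1, -1)), J), J) = Add(Add(Mul(-1, 0), J), J) = Add(Add(0, J), J) = Add(J, J) = Mul(2, J))
Function('q')(h) = Mul(-12, Pow(h, 2))
Add(-3671142, Mul(-1, Function('q')(Add(Add(Function('t')(Function('Z')(0), 12), 373), 156)))) = Add(-3671142, Mul(-1, Mul(-12, Pow(Add(Add(-6, 373), 156), 2)))) = Add(-3671142, Mul(-1, Mul(-12, Pow(Add(367, 156), 2)))) = Add(-3671142, Mul(-1, Mul(-12, Pow(523, 2)))) = Add(-3671142, Mul(-1, Mul(-12, 273529))) = Add(-3671142, Mul(-1, -3282348)) = Add(-3671142, 3282348) = -388794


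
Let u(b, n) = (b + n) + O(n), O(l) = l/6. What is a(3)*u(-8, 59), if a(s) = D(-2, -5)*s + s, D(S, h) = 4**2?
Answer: 6205/2 ≈ 3102.5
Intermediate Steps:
O(l) = l/6 (O(l) = l*(1/6) = l/6)
D(S, h) = 16
a(s) = 17*s (a(s) = 16*s + s = 17*s)
u(b, n) = b + 7*n/6 (u(b, n) = (b + n) + n/6 = b + 7*n/6)
a(3)*u(-8, 59) = (17*3)*(-8 + (7/6)*59) = 51*(-8 + 413/6) = 51*(365/6) = 6205/2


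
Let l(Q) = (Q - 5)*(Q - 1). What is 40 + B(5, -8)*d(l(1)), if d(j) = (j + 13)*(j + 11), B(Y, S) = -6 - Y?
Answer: -1533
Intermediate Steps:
l(Q) = (-1 + Q)*(-5 + Q) (l(Q) = (-5 + Q)*(-1 + Q) = (-1 + Q)*(-5 + Q))
d(j) = (11 + j)*(13 + j) (d(j) = (13 + j)*(11 + j) = (11 + j)*(13 + j))
40 + B(5, -8)*d(l(1)) = 40 + (-6 - 1*5)*(143 + (5 + 1² - 6*1)² + 24*(5 + 1² - 6*1)) = 40 + (-6 - 5)*(143 + (5 + 1 - 6)² + 24*(5 + 1 - 6)) = 40 - 11*(143 + 0² + 24*0) = 40 - 11*(143 + 0 + 0) = 40 - 11*143 = 40 - 1573 = -1533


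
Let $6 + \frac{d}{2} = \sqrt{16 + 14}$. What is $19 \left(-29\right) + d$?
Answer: $-563 + 2 \sqrt{30} \approx -552.05$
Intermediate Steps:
$d = -12 + 2 \sqrt{30}$ ($d = -12 + 2 \sqrt{16 + 14} = -12 + 2 \sqrt{30} \approx -1.0455$)
$19 \left(-29\right) + d = 19 \left(-29\right) - \left(12 - 2 \sqrt{30}\right) = -551 - \left(12 - 2 \sqrt{30}\right) = -563 + 2 \sqrt{30}$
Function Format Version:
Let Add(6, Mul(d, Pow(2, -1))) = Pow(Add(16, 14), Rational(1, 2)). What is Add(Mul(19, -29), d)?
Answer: Add(-563, Mul(2, Pow(30, Rational(1, 2)))) ≈ -552.05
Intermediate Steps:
d = Add(-12, Mul(2, Pow(30, Rational(1, 2)))) (d = Add(-12, Mul(2, Pow(Add(16, 14), Rational(1, 2)))) = Add(-12, Mul(2, Pow(30, Rational(1, 2)))) ≈ -1.0455)
Add(Mul(19, -29), d) = Add(Mul(19, -29), Add(-12, Mul(2, Pow(30, Rational(1, 2))))) = Add(-551, Add(-12, Mul(2, Pow(30, Rational(1, 2))))) = Add(-563, Mul(2, Pow(30, Rational(1, 2))))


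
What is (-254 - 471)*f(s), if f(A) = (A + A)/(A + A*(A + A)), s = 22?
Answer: -290/9 ≈ -32.222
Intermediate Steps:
f(A) = 2*A/(A + 2*A²) (f(A) = (2*A)/(A + A*(2*A)) = (2*A)/(A + 2*A²) = 2*A/(A + 2*A²))
(-254 - 471)*f(s) = (-254 - 471)*(2/(1 + 2*22)) = -1450/(1 + 44) = -1450/45 = -725*2/45 = -290/9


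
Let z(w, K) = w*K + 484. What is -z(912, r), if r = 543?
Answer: -495700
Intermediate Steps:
z(w, K) = 484 + K*w (z(w, K) = K*w + 484 = 484 + K*w)
-z(912, r) = -(484 + 543*912) = -(484 + 495216) = -1*495700 = -495700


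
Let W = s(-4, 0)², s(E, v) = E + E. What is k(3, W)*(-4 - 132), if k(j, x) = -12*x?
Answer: 104448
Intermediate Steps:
s(E, v) = 2*E
W = 64 (W = (2*(-4))² = (-8)² = 64)
k(3, W)*(-4 - 132) = (-12*64)*(-4 - 132) = -768*(-136) = 104448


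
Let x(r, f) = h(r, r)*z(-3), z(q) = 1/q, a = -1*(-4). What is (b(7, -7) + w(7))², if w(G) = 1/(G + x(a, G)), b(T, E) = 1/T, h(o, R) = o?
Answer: 1444/14161 ≈ 0.10197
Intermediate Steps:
a = 4
x(r, f) = -r/3 (x(r, f) = r/(-3) = r*(-⅓) = -r/3)
w(G) = 1/(-4/3 + G) (w(G) = 1/(G - ⅓*4) = 1/(G - 4/3) = 1/(-4/3 + G))
(b(7, -7) + w(7))² = (1/7 + 3/(-4 + 3*7))² = (⅐ + 3/(-4 + 21))² = (⅐ + 3/17)² = (38/119)² = 1444/14161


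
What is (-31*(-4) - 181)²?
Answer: 3249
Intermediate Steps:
(-31*(-4) - 181)² = (124 - 181)² = (-57)² = 3249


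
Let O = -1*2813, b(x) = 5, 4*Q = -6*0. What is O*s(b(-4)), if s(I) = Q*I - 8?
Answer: 22504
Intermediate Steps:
Q = 0 (Q = (-6*0)/4 = (¼)*0 = 0)
O = -2813
s(I) = -8 (s(I) = 0*I - 8 = 0 - 8 = -8)
O*s(b(-4)) = -2813*(-8) = 22504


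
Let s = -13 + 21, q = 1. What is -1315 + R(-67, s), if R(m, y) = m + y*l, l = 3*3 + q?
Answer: -1302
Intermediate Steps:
s = 8
l = 10 (l = 3*3 + 1 = 9 + 1 = 10)
R(m, y) = m + 10*y (R(m, y) = m + y*10 = m + 10*y)
-1315 + R(-67, s) = -1315 + (-67 + 10*8) = -1315 + (-67 + 80) = -1315 + 13 = -1302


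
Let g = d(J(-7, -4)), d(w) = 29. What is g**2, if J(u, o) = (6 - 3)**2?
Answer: 841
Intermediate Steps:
J(u, o) = 9 (J(u, o) = 3**2 = 9)
g = 29
g**2 = 29**2 = 841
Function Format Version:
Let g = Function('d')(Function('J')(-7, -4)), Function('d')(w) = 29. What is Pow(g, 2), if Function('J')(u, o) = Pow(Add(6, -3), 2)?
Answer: 841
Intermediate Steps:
Function('J')(u, o) = 9 (Function('J')(u, o) = Pow(3, 2) = 9)
g = 29
Pow(g, 2) = Pow(29, 2) = 841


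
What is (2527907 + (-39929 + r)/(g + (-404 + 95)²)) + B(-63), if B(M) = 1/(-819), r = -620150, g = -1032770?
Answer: 102132752001271/40402089 ≈ 2.5279e+6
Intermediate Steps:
B(M) = -1/819
(2527907 + (-39929 + r)/(g + (-404 + 95)²)) + B(-63) = (2527907 + (-39929 - 620150)/(-1032770 + (-404 + 95)²)) - 1/819 = (2527907 - 660079/(-1032770 + (-309)²)) - 1/819 = (2527907 - 660079/(-1032770 + 95481)) - 1/819 = (2527907 - 660079/(-937289)) - 1/819 = (2527907 - 660079*(-1/937289)) - 1/819 = (2527907 + 34741/49331) - 1/819 = 124704214958/49331 - 1/819 = 102132752001271/40402089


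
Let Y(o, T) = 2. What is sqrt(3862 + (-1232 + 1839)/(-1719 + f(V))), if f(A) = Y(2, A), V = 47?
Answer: sqrt(11384477499)/1717 ≈ 62.142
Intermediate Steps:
f(A) = 2
sqrt(3862 + (-1232 + 1839)/(-1719 + f(V))) = sqrt(3862 + (-1232 + 1839)/(-1719 + 2)) = sqrt(3862 + 607/(-1717)) = sqrt(3862 + 607*(-1/1717)) = sqrt(3862 - 607/1717) = sqrt(6630447/1717) = sqrt(11384477499)/1717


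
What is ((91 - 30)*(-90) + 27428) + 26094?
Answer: 48032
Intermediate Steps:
((91 - 30)*(-90) + 27428) + 26094 = (61*(-90) + 27428) + 26094 = (-5490 + 27428) + 26094 = 21938 + 26094 = 48032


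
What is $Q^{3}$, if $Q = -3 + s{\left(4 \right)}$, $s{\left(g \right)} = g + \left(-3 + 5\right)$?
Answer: $27$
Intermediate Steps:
$s{\left(g \right)} = 2 + g$ ($s{\left(g \right)} = g + 2 = 2 + g$)
$Q = 3$ ($Q = -3 + \left(2 + 4\right) = -3 + 6 = 3$)
$Q^{3} = 3^{3} = 27$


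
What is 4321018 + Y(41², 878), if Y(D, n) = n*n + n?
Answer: 5092780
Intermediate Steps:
Y(D, n) = n + n² (Y(D, n) = n² + n = n + n²)
4321018 + Y(41², 878) = 4321018 + 878*(1 + 878) = 4321018 + 878*879 = 4321018 + 771762 = 5092780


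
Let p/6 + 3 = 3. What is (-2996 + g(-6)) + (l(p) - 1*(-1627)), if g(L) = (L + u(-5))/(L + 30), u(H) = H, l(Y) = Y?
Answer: -32867/24 ≈ -1369.5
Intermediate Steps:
p = 0 (p = -18 + 6*3 = -18 + 18 = 0)
g(L) = (-5 + L)/(30 + L) (g(L) = (L - 5)/(L + 30) = (-5 + L)/(30 + L))
(-2996 + g(-6)) + (l(p) - 1*(-1627)) = (-2996 + (-5 - 6)/(30 - 6)) + (0 - 1*(-1627)) = (-2996 - 11/24) + (0 + 1627) = (-2996 + (1/24)*(-11)) + 1627 = (-2996 - 11/24) + 1627 = -71915/24 + 1627 = -32867/24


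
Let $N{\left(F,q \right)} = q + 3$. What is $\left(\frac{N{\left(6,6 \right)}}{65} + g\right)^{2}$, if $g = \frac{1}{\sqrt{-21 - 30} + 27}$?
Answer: $\frac{\left(135 - i \sqrt{51}\right)^{2}}{608400} \approx 0.029872 - 0.0031693 i$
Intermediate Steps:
$N{\left(F,q \right)} = 3 + q$
$g = \frac{1}{27 + i \sqrt{51}}$ ($g = \frac{1}{\sqrt{-51} + 27} = \frac{1}{i \sqrt{51} + 27} = \frac{1}{27 + i \sqrt{51}} \approx 0.034615 - 0.0091557 i$)
$\left(\frac{N{\left(6,6 \right)}}{65} + g\right)^{2} = \left(\frac{3 + 6}{65} + \left(\frac{9}{260} - \frac{i \sqrt{51}}{780}\right)\right)^{2} = \left(9 \cdot \frac{1}{65} + \left(\frac{9}{260} - \frac{i \sqrt{51}}{780}\right)\right)^{2} = \left(\frac{9}{65} + \left(\frac{9}{260} - \frac{i \sqrt{51}}{780}\right)\right)^{2} = \left(\frac{9}{52} - \frac{i \sqrt{51}}{780}\right)^{2}$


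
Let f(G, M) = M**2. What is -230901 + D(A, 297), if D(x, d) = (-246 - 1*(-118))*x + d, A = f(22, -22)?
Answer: -292556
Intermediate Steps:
A = 484 (A = (-22)**2 = 484)
D(x, d) = d - 128*x (D(x, d) = (-246 + 118)*x + d = -128*x + d = d - 128*x)
-230901 + D(A, 297) = -230901 + (297 - 128*484) = -230901 + (297 - 61952) = -230901 - 61655 = -292556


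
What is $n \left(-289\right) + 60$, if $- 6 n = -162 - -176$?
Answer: $\frac{2203}{3} \approx 734.33$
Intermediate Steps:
$n = - \frac{7}{3}$ ($n = - \frac{-162 - -176}{6} = - \frac{-162 + 176}{6} = \left(- \frac{1}{6}\right) 14 = - \frac{7}{3} \approx -2.3333$)
$n \left(-289\right) + 60 = \left(- \frac{7}{3}\right) \left(-289\right) + 60 = \frac{2023}{3} + 60 = \frac{2203}{3}$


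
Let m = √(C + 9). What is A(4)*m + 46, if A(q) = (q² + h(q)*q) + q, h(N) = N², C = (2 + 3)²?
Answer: 46 + 84*√34 ≈ 535.80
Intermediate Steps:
C = 25 (C = 5² = 25)
A(q) = q + q² + q³ (A(q) = (q² + q²*q) + q = (q² + q³) + q = q + q² + q³)
m = √34 (m = √(25 + 9) = √34 ≈ 5.8309)
A(4)*m + 46 = (4*(1 + 4 + 4²))*√34 + 46 = (4*(1 + 4 + 16))*√34 + 46 = (4*21)*√34 + 46 = 84*√34 + 46 = 46 + 84*√34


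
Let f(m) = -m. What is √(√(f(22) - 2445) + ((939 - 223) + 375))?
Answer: √(1091 + I*√2467) ≈ 33.039 + 0.7517*I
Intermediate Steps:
√(√(f(22) - 2445) + ((939 - 223) + 375)) = √(√(-1*22 - 2445) + ((939 - 223) + 375)) = √(√(-22 - 2445) + (716 + 375)) = √(√(-2467) + 1091) = √(I*√2467 + 1091) = √(1091 + I*√2467)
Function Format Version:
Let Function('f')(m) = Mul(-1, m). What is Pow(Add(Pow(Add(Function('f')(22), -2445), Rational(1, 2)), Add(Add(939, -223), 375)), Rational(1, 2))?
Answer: Pow(Add(1091, Mul(I, Pow(2467, Rational(1, 2)))), Rational(1, 2)) ≈ Add(33.039, Mul(0.7517, I))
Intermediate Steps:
Pow(Add(Pow(Add(Function('f')(22), -2445), Rational(1, 2)), Add(Add(939, -223), 375)), Rational(1, 2)) = Pow(Add(Pow(Add(Mul(-1, 22), -2445), Rational(1, 2)), Add(Add(939, -223), 375)), Rational(1, 2)) = Pow(Add(Pow(Add(-22, -2445), Rational(1, 2)), Add(716, 375)), Rational(1, 2)) = Pow(Add(Pow(-2467, Rational(1, 2)), 1091), Rational(1, 2)) = Pow(Add(Mul(I, Pow(2467, Rational(1, 2))), 1091), Rational(1, 2)) = Pow(Add(1091, Mul(I, Pow(2467, Rational(1, 2)))), Rational(1, 2))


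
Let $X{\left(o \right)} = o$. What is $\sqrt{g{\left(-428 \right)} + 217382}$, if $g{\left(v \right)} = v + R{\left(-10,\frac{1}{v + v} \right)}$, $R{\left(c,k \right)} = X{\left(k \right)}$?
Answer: $\frac{\sqrt{39742501322}}{428} \approx 465.78$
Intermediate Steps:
$R{\left(c,k \right)} = k$
$g{\left(v \right)} = v + \frac{1}{2 v}$ ($g{\left(v \right)} = v + \frac{1}{v + v} = v + \frac{1}{2 v}$)
$\sqrt{g{\left(-428 \right)} + 217382} = \sqrt{\left(-428 + \frac{1}{2 \left(-428\right)}\right) + 217382} = \sqrt{\left(-428 + \frac{1}{2} \left(- \frac{1}{428}\right)\right) + 217382} = \sqrt{\left(-428 - \frac{1}{856}\right) + 217382} = \sqrt{- \frac{366369}{856} + 217382} = \sqrt{\frac{185712623}{856}} = \frac{\sqrt{39742501322}}{428}$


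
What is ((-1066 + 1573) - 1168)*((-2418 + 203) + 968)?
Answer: 824267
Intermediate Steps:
((-1066 + 1573) - 1168)*((-2418 + 203) + 968) = (507 - 1168)*(-2215 + 968) = -661*(-1247) = 824267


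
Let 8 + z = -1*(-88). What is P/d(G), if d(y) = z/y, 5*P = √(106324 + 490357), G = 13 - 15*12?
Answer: -167*√596681/400 ≈ -322.50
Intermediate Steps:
G = -167 (G = 13 - 180 = -167)
z = 80 (z = -8 - 1*(-88) = -8 + 88 = 80)
P = √596681/5 (P = √(106324 + 490357)/5 = √596681/5 ≈ 154.49)
d(y) = 80/y
P/d(G) = (√596681/5)/((80/(-167))) = (√596681/5)/((80*(-1/167))) = (√596681/5)/(-80/167) = (√596681/5)*(-167/80) = -167*√596681/400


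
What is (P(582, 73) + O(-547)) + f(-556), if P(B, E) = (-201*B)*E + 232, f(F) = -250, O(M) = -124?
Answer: -8539828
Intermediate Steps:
P(B, E) = 232 - 201*B*E (P(B, E) = -201*B*E + 232 = 232 - 201*B*E)
(P(582, 73) + O(-547)) + f(-556) = ((232 - 201*582*73) - 124) - 250 = ((232 - 8539686) - 124) - 250 = (-8539454 - 124) - 250 = -8539578 - 250 = -8539828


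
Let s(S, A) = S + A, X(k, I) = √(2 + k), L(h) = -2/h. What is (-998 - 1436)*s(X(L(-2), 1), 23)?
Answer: -55982 - 2434*√3 ≈ -60198.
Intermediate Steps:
s(S, A) = A + S
(-998 - 1436)*s(X(L(-2), 1), 23) = (-998 - 1436)*(23 + √(2 - 2/(-2))) = -2434*(23 + √(2 - 2*(-½))) = -2434*(23 + √(2 + 1)) = -2434*(23 + √3) = -55982 - 2434*√3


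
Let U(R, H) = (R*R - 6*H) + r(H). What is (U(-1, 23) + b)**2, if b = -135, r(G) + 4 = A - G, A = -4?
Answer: 91809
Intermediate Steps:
r(G) = -8 - G (r(G) = -4 + (-4 - G) = -8 - G)
U(R, H) = -8 + R**2 - 7*H (U(R, H) = (R*R - 6*H) + (-8 - H) = (R**2 - 6*H) + (-8 - H) = -8 + R**2 - 7*H)
(U(-1, 23) + b)**2 = ((-8 + (-1)**2 - 7*23) - 135)**2 = ((-8 + 1 - 161) - 135)**2 = (-168 - 135)**2 = (-303)**2 = 91809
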